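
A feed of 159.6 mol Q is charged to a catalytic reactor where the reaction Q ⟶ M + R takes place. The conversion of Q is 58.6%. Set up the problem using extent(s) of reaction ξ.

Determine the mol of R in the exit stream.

93.5 mol

Q reacted = 0.586 × 159.6 = 93.53 mol; ν_Q = −1, so ξ = 93.53/1 = 93.53 mol.
Outlet amounts (n = n₀ + ν ξ):
  Q: 159.6 − 1(93.53) = 66.07
  M: 0 + 1(93.53) = 93.53
  R: 0 + 1(93.53) = 93.53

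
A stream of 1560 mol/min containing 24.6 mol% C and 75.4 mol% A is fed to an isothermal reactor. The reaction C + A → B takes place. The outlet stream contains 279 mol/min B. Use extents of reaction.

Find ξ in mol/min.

ξ = 279 mol/min

For B: n = n₀ + 1ξ → 279 = 0 + 1ξ, giving ξ = 279 mol/min.
Outlet amounts (n = n₀ + ν ξ):
  C: 383.8 − 1(279) = 104.8
  A: 1176 − 1(279) = 897.2
  B: 0 + 1(279) = 279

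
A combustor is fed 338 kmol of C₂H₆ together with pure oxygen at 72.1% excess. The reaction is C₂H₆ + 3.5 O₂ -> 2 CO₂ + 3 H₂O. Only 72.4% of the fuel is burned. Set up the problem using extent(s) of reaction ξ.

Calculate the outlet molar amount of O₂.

Stoichiometric O₂ = 3.5 × 338 = 1183 kmol; O₂ fed = 1183 × 1.721 = 2036 kmol.
Fuel reacted = 0.724 × 338 → ξ = 244.7 kmol.
Outlet (n = n₀ + ν ξ):
  C₂H₆: 338 − 1(244.7) = 93.29
  O₂: 2036 − 3.5(244.7) = 1179
  CO₂: 0 + 2(244.7) = 489.4
  H₂O: 0 + 3(244.7) = 734.1

1180 kmol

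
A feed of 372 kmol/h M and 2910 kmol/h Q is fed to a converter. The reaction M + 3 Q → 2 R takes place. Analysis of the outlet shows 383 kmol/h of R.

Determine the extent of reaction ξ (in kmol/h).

ξ = 192 kmol/h

For R: n = n₀ + 2ξ → 383 = 0 + 2ξ, giving ξ = 191.5 kmol/h.
Outlet amounts (n = n₀ + ν ξ):
  M: 372 − 1(191.5) = 180.5
  Q: 2910 − 3(191.5) = 2336
  R: 0 + 2(191.5) = 383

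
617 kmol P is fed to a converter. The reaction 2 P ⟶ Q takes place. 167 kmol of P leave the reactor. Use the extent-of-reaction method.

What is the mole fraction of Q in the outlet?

0.574

For P: n = n₀ − 2ξ → 167 = 617 − 2ξ, giving ξ = 225 kmol.
Outlet amounts (n = n₀ + ν ξ):
  P: 617 − 2(225) = 167
  Q: 0 + 1(225) = 225
Total out = 392 kmol; y_Q = 225 / 392 = 0.574.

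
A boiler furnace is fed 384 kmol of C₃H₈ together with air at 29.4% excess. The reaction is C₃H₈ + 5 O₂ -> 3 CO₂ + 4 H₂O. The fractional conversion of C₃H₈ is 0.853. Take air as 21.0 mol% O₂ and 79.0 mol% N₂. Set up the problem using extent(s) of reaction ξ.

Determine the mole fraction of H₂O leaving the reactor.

Stoichiometric O₂ = 5 × 384 = 1920 kmol; O₂ fed = 1920 × 1.294 = 2484 kmol.
N₂ fed = 2484 × 79/21 = 9346 kmol.
Fuel reacted = 0.853 × 384 → ξ = 327.6 kmol.
Outlet (n = n₀ + ν ξ):
  C₃H₈: 384 − 1(327.6) = 56.45
  O₂: 2484 − 5(327.6) = 846.7
  N₂: 9346 (inert)
  CO₂: 0 + 3(327.6) = 982.7
  H₂O: 0 + 4(327.6) = 1310
Total out = 12540 kmol; y_H₂O = 1310 / 12540 = 0.1045.

0.104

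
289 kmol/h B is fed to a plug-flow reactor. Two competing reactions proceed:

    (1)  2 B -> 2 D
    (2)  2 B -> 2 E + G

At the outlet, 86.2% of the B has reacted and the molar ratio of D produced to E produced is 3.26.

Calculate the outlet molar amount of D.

191 kmol/h

Conversion of B: B consumed = 0.862 × 289 = 249.1 kmol/h = 2ξ₁ + 2ξ₂.
Selectivity: 2ξ₁ / (2ξ₂) = 3.26 → ξ₁ = 3.26 ξ₂.
Substitute: (2·3.26 + 2) ξ₂ = 249.1 → ξ₂ = 29.24 kmol/h, ξ₁ = 95.32 kmol/h.
Outlet amounts (n = n₀ + Σ ν·ξ):
  B: 289 − 2(95.32) − 2(29.24) = 39.88
  D: 0 + 2(95.32) = 190.6
  E: 0 + 2(29.24) = 58.48
  G: 0 + 1(29.24) = 29.24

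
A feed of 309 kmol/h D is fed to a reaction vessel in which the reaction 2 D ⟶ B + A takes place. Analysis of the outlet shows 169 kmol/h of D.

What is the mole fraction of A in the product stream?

0.227

For D: n = n₀ − 2ξ → 169 = 309 − 2ξ, giving ξ = 70 kmol/h.
Outlet amounts (n = n₀ + ν ξ):
  D: 309 − 2(70) = 169
  B: 0 + 1(70) = 70
  A: 0 + 1(70) = 70
Total out = 309 kmol/h; y_A = 70 / 309 = 0.2265.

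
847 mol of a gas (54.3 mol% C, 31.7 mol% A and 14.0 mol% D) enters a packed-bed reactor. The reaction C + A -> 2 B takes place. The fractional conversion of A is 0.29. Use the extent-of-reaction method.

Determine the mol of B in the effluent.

A reacted = 0.29 × 268.5 = 77.86 mol; ν_A = −1, so ξ = 77.86/1 = 77.86 mol.
Outlet amounts (n = n₀ + ν ξ):
  C: 459.9 − 1(77.86) = 382.1
  A: 268.5 − 1(77.86) = 190.6
  B: 0 + 2(77.86) = 155.7
  D: 118.6 (inert)

156 mol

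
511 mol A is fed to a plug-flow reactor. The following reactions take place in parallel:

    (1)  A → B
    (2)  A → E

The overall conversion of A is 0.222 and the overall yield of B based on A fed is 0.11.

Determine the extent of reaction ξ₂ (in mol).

ξ₂ = 57.2 mol

Yield of B: 1ξ₁ / 511 = 0.11 → ξ₁ = 56.21 mol.
Conversion of A: 1ξ₁ + 1ξ₂ = 0.222 × 511 = 113.4 → ξ₂ = 57.23 mol.
Outlet amounts (n = n₀ + Σ ν·ξ):
  A: 511 − 1(56.21) − 1(57.23) = 397.6
  B: 0 + 1(56.21) = 56.21
  E: 0 + 1(57.23) = 57.23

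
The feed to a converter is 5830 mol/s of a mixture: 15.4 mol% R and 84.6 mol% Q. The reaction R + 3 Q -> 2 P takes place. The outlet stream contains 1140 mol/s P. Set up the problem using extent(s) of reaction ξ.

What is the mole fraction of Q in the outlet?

0.687

For P: n = n₀ + 2ξ → 1140 = 0 + 2ξ, giving ξ = 570 mol/s.
Outlet amounts (n = n₀ + ν ξ):
  R: 897.8 − 1(570) = 327.8
  Q: 4932 − 3(570) = 3222
  P: 0 + 2(570) = 1140
Total out = 4690 mol/s; y_Q = 3222 / 4690 = 0.687.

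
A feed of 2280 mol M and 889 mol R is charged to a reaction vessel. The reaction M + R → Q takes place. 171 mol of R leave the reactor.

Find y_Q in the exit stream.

For R: n = n₀ − 1ξ → 171 = 889 − 1ξ, giving ξ = 718 mol.
Outlet amounts (n = n₀ + ν ξ):
  M: 2280 − 1(718) = 1562
  R: 889 − 1(718) = 171
  Q: 0 + 1(718) = 718
Total out = 2451 mol; y_Q = 718 / 2451 = 0.2929.

0.293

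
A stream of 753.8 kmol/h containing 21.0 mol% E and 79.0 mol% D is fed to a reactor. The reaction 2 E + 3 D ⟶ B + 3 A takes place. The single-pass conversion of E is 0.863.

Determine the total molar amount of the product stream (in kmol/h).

685 kmol/h

E reacted = 0.863 × 158.3 = 136.6 kmol/h; ν_E = −2, so ξ = 136.6/2 = 68.31 kmol/h.
Outlet amounts (n = n₀ + ν ξ):
  E: 158.3 − 2(68.31) = 21.69
  D: 595.5 − 3(68.31) = 390.6
  B: 0 + 1(68.31) = 68.31
  A: 0 + 3(68.31) = 204.9
Total out = 21.69 + 390.6 + 68.31 + 204.9 = 685.5 kmol/h.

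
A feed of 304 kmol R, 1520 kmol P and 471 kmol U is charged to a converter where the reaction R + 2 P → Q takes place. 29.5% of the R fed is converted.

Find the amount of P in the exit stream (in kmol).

R reacted = 0.295 × 304 = 89.68 kmol; ν_R = −1, so ξ = 89.68/1 = 89.68 kmol.
Outlet amounts (n = n₀ + ν ξ):
  R: 304 − 1(89.68) = 214.3
  P: 1520 − 2(89.68) = 1341
  Q: 0 + 1(89.68) = 89.68
  U: 471 (inert)

1340 kmol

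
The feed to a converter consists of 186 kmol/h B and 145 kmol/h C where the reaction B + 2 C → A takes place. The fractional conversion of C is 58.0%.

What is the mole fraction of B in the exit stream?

0.583

C reacted = 0.58 × 145 = 84.1 kmol/h; ν_C = −2, so ξ = 84.1/2 = 42.05 kmol/h.
Outlet amounts (n = n₀ + ν ξ):
  B: 186 − 1(42.05) = 143.9
  C: 145 − 2(42.05) = 60.9
  A: 0 + 1(42.05) = 42.05
Total out = 246.9 kmol/h; y_B = 143.9 / 246.9 = 0.583.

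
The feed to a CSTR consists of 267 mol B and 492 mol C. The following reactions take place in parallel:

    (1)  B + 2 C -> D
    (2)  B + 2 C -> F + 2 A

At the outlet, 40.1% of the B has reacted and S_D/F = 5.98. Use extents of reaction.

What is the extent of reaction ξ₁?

ξ₁ = 91.7 mol

Conversion of B: B consumed = 0.401 × 267 = 107.1 mol = 1ξ₁ + 1ξ₂.
Selectivity: 1ξ₁ / (1ξ₂) = 5.98 → ξ₁ = 5.98 ξ₂.
Substitute: (1·5.98 + 1) ξ₂ = 107.1 → ξ₂ = 15.34 mol, ξ₁ = 91.73 mol.
Outlet amounts (n = n₀ + Σ ν·ξ):
  B: 267 − 1(91.73) − 1(15.34) = 159.9
  C: 492 − 2(91.73) − 2(15.34) = 277.9
  D: 0 + 1(91.73) = 91.73
  F: 0 + 1(15.34) = 15.34
  A: 0 + 2(15.34) = 30.68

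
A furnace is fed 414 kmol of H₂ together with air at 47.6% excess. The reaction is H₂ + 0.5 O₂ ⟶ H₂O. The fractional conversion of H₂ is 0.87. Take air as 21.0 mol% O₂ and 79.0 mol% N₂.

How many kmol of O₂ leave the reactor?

Stoichiometric O₂ = 0.5 × 414 = 207 kmol; O₂ fed = 207 × 1.476 = 305.5 kmol.
N₂ fed = 305.5 × 79/21 = 1149 kmol.
Fuel reacted = 0.87 × 414 → ξ = 360.2 kmol.
Outlet (n = n₀ + ν ξ):
  H₂: 414 − 1(360.2) = 53.82
  O₂: 305.5 − 0.5(360.2) = 125.4
  N₂: 1149 (inert)
  H₂O: 0 + 1(360.2) = 360.2

125 kmol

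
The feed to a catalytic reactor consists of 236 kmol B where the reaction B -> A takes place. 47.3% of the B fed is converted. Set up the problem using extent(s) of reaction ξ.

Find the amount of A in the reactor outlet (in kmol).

112 kmol

B reacted = 0.473 × 236 = 111.6 kmol; ν_B = −1, so ξ = 111.6/1 = 111.6 kmol.
Outlet amounts (n = n₀ + ν ξ):
  B: 236 − 1(111.6) = 124.4
  A: 0 + 1(111.6) = 111.6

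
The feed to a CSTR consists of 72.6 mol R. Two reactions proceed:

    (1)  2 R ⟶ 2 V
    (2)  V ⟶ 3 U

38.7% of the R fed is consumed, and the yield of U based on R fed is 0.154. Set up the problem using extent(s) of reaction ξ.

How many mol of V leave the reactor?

24.4 mol

Conversion of R: R consumed = 2ξ₁ = 0.387 × 72.6 → ξ₁ = 14.05 mol.
Yield of U: 3ξ₂ / 72.6 = 0.154 → ξ₂ = 3.727 mol.
Outlet amounts (n = n₀ + Σ ν·ξ):
  R: 72.6 − 2(14.05) = 44.5
  V: 0 + 2(14.05) − 1(3.727) = 24.37
  U: 0 + 3(3.727) = 11.18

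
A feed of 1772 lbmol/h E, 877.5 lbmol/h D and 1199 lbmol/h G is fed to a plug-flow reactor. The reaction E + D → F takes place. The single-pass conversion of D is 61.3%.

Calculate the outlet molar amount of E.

D reacted = 0.613 × 877.5 = 537.9 lbmol/h; ν_D = −1, so ξ = 537.9/1 = 537.9 lbmol/h.
Outlet amounts (n = n₀ + ν ξ):
  E: 1772 − 1(537.9) = 1234
  D: 877.5 − 1(537.9) = 339.6
  F: 0 + 1(537.9) = 537.9
  G: 1199 (inert)

1230 lbmol/h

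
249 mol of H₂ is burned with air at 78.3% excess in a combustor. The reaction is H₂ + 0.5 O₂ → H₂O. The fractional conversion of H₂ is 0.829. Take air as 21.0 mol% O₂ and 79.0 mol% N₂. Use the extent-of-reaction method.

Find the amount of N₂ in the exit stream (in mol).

Stoichiometric O₂ = 0.5 × 249 = 124.5 mol; O₂ fed = 124.5 × 1.783 = 222 mol.
N₂ fed = 222 × 79/21 = 835.1 mol.
Fuel reacted = 0.829 × 249 → ξ = 206.4 mol.
Outlet (n = n₀ + ν ξ):
  H₂: 249 − 1(206.4) = 42.58
  O₂: 222 − 0.5(206.4) = 118.8
  N₂: 835.1 (inert)
  H₂O: 0 + 1(206.4) = 206.4

835 mol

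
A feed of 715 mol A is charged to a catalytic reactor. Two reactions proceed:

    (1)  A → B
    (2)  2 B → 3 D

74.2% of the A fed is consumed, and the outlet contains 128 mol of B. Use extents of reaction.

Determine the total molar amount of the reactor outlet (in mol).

Conversion of A: A consumed = 1ξ₁ = 0.742 × 715 → ξ₁ = 530.5 mol.
B balance: n_B = 0 + 1ξ₁ − 2ξ₂ = 128 → ξ₂ = (1·530.5 − 128)/2 = 201.3 mol.
Outlet amounts (n = n₀ + Σ ν·ξ):
  A: 715 − 1(530.5) = 184.5
  B: 0 + 1(530.5) − 2(201.3) = 128
  D: 0 + 3(201.3) = 603.8
Total out = 184.5 + 128 + 603.8 = 916.3 mol.

916 mol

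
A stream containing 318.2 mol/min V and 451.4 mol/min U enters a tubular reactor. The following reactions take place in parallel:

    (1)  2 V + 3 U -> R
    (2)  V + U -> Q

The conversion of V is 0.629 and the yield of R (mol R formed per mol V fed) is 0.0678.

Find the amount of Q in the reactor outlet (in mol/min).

Yield of R: 1ξ₁ / 318.2 = 0.0678 → ξ₁ = 21.57 mol/min.
Conversion of V: 2ξ₁ + 1ξ₂ = 0.629 × 318.2 = 200.1 → ξ₂ = 157 mol/min.
Outlet amounts (n = n₀ + Σ ν·ξ):
  V: 318.2 − 2(21.57) − 1(157) = 118.1
  U: 451.4 − 3(21.57) − 1(157) = 229.7
  R: 0 + 1(21.57) = 21.57
  Q: 0 + 1(157) = 157

157 mol/min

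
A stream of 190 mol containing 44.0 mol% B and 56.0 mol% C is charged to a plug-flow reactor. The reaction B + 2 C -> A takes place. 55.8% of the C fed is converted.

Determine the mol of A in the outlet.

C reacted = 0.558 × 106.4 = 59.37 mol; ν_C = −2, so ξ = 59.37/2 = 29.69 mol.
Outlet amounts (n = n₀ + ν ξ):
  B: 83.6 − 1(29.69) = 53.91
  C: 106.4 − 2(29.69) = 47.03
  A: 0 + 1(29.69) = 29.69

29.7 mol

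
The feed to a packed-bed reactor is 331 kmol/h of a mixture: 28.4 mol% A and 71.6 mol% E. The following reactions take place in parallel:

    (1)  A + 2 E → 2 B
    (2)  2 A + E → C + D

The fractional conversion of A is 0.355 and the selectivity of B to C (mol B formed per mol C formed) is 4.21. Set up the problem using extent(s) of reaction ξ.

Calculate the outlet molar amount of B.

34.2 kmol/h

Conversion of A: A consumed = 0.355 × 94 = 33.37 kmol/h = 1ξ₁ + 2ξ₂.
Selectivity: 2ξ₁ / (1ξ₂) = 4.21 → ξ₁ = 2.105 ξ₂.
Substitute: (1·2.105 + 2) ξ₂ = 33.37 → ξ₂ = 8.129 kmol/h, ξ₁ = 17.11 kmol/h.
Outlet amounts (n = n₀ + Σ ν·ξ):
  A: 94 − 1(17.11) − 2(8.129) = 60.63
  E: 237 − 2(17.11) − 1(8.129) = 194.6
  B: 0 + 2(17.11) = 34.23
  C: 0 + 1(8.129) = 8.129
  D: 0 + 1(8.129) = 8.129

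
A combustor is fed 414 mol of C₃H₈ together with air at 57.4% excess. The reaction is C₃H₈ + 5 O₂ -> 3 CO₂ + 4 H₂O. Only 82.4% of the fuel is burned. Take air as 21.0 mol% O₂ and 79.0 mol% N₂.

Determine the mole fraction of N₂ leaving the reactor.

0.753

Stoichiometric O₂ = 5 × 414 = 2070 mol; O₂ fed = 2070 × 1.574 = 3258 mol.
N₂ fed = 3258 × 79/21 = 12260 mol.
Fuel reacted = 0.824 × 414 → ξ = 341.1 mol.
Outlet (n = n₀ + ν ξ):
  C₃H₈: 414 − 1(341.1) = 72.86
  O₂: 3258 − 5(341.1) = 1552
  N₂: 12260 (inert)
  CO₂: 0 + 3(341.1) = 1023
  H₂O: 0 + 4(341.1) = 1365
Total out = 16270 mol; y_N₂ = 12260 / 16270 = 0.7533.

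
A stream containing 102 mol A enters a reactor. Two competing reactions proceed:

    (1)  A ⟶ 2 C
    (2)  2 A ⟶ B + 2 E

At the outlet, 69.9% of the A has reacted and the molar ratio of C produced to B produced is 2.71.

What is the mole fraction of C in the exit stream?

0.379

Conversion of A: A consumed = 0.699 × 102 = 71.3 mol = 1ξ₁ + 2ξ₂.
Selectivity: 2ξ₁ / (1ξ₂) = 2.71 → ξ₁ = 1.355 ξ₂.
Substitute: (1·1.355 + 2) ξ₂ = 71.3 → ξ₂ = 21.25 mol, ξ₁ = 28.8 mol.
Outlet amounts (n = n₀ + Σ ν·ξ):
  A: 102 − 1(28.8) − 2(21.25) = 30.7
  C: 0 + 2(28.8) = 57.59
  B: 0 + 1(21.25) = 21.25
  E: 0 + 2(21.25) = 42.5
Total out = 152 mol; y_C = 57.59 / 152 = 0.3788.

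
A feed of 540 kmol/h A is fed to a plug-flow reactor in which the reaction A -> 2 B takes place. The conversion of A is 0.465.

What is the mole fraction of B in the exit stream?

0.635

A reacted = 0.465 × 540 = 251.1 kmol/h; ν_A = −1, so ξ = 251.1/1 = 251.1 kmol/h.
Outlet amounts (n = n₀ + ν ξ):
  A: 540 − 1(251.1) = 288.9
  B: 0 + 2(251.1) = 502.2
Total out = 791.1 kmol/h; y_B = 502.2 / 791.1 = 0.6348.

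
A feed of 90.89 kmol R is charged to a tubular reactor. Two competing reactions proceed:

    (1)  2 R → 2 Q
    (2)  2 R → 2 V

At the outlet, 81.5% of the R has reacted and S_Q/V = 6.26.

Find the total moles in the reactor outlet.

90.9 kmol

Conversion of R: R consumed = 0.815 × 90.89 = 74.08 kmol = 2ξ₁ + 2ξ₂.
Selectivity: 2ξ₁ / (2ξ₂) = 6.26 → ξ₁ = 6.26 ξ₂.
Substitute: (2·6.26 + 2) ξ₂ = 74.08 → ξ₂ = 5.102 kmol, ξ₁ = 31.94 kmol.
Outlet amounts (n = n₀ + Σ ν·ξ):
  R: 90.89 − 2(31.94) − 2(5.102) = 16.81
  Q: 0 + 2(31.94) = 63.87
  V: 0 + 2(5.102) = 10.2
Total out = 16.81 + 63.87 + 10.2 = 90.89 kmol.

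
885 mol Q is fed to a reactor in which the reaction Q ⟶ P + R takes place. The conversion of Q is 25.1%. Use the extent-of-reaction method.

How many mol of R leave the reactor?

Q reacted = 0.251 × 885 = 222.1 mol; ν_Q = −1, so ξ = 222.1/1 = 222.1 mol.
Outlet amounts (n = n₀ + ν ξ):
  Q: 885 − 1(222.1) = 662.9
  P: 0 + 1(222.1) = 222.1
  R: 0 + 1(222.1) = 222.1

222 mol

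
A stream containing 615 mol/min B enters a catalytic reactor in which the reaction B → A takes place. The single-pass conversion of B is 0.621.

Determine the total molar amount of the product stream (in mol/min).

B reacted = 0.621 × 615 = 381.9 mol/min; ν_B = −1, so ξ = 381.9/1 = 381.9 mol/min.
Outlet amounts (n = n₀ + ν ξ):
  B: 615 − 1(381.9) = 233.1
  A: 0 + 1(381.9) = 381.9
Total out = 233.1 + 381.9 = 615 mol/min.

615 mol/min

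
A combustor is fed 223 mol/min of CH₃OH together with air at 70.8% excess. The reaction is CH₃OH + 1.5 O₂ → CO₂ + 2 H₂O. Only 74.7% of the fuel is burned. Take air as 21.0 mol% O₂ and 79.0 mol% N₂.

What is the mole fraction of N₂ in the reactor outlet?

0.71

Stoichiometric O₂ = 1.5 × 223 = 334.5 mol/min; O₂ fed = 334.5 × 1.708 = 571.3 mol/min.
N₂ fed = 571.3 × 79/21 = 2149 mol/min.
Fuel reacted = 0.747 × 223 → ξ = 166.6 mol/min.
Outlet (n = n₀ + ν ξ):
  CH₃OH: 223 − 1(166.6) = 56.42
  O₂: 571.3 − 1.5(166.6) = 321.5
  N₂: 2149 (inert)
  CO₂: 0 + 1(166.6) = 166.6
  H₂O: 0 + 2(166.6) = 333.2
Total out = 3027 mol/min; y_N₂ = 2149 / 3027 = 0.7101.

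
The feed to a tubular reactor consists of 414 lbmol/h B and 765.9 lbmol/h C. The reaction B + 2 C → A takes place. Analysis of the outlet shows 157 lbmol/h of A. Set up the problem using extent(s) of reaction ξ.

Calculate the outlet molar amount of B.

For A: n = n₀ + 1ξ → 157 = 0 + 1ξ, giving ξ = 157 lbmol/h.
Outlet amounts (n = n₀ + ν ξ):
  B: 414 − 1(157) = 257
  C: 765.9 − 2(157) = 451.9
  A: 0 + 1(157) = 157

257 lbmol/h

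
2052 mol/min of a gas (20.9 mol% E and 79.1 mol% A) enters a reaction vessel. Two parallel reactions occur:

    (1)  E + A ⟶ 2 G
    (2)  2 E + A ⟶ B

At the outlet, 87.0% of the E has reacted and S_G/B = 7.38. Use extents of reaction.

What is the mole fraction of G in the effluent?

0.252

Conversion of E: E consumed = 0.87 × 428.9 = 373.1 mol/min = 1ξ₁ + 2ξ₂.
Selectivity: 2ξ₁ / (1ξ₂) = 7.38 → ξ₁ = 3.69 ξ₂.
Substitute: (1·3.69 + 2) ξ₂ = 373.1 → ξ₂ = 65.57 mol/min, ξ₁ = 242 mol/min.
Outlet amounts (n = n₀ + Σ ν·ξ):
  E: 428.9 − 1(242) − 2(65.57) = 55.75
  A: 1623 − 1(242) − 1(65.57) = 1316
  G: 0 + 2(242) = 483.9
  B: 0 + 1(65.57) = 65.57
Total out = 1921 mol/min; y_G = 483.9 / 1921 = 0.2519.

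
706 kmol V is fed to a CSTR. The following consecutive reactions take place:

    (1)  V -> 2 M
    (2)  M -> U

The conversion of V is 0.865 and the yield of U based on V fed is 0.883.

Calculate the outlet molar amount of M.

598 kmol

Conversion of V: V consumed = 1ξ₁ = 0.865 × 706 → ξ₁ = 610.7 kmol.
Yield of U: 1ξ₂ / 706 = 0.883 → ξ₂ = 623.4 kmol.
Outlet amounts (n = n₀ + Σ ν·ξ):
  V: 706 − 1(610.7) = 95.31
  M: 0 + 2(610.7) − 1(623.4) = 598
  U: 0 + 1(623.4) = 623.4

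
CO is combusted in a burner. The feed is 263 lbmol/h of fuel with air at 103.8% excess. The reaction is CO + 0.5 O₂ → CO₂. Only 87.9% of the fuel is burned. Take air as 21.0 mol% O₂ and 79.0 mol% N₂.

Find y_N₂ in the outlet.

0.708

Stoichiometric O₂ = 0.5 × 263 = 131.5 lbmol/h; O₂ fed = 131.5 × 2.038 = 268 lbmol/h.
N₂ fed = 268 × 79/21 = 1008 lbmol/h.
Fuel reacted = 0.879 × 263 → ξ = 231.2 lbmol/h.
Outlet (n = n₀ + ν ξ):
  CO: 263 − 1(231.2) = 31.82
  O₂: 268 − 0.5(231.2) = 152.4
  N₂: 1008 (inert)
  CO₂: 0 + 1(231.2) = 231.2
Total out = 1424 lbmol/h; y_N₂ = 1008 / 1424 = 0.7082.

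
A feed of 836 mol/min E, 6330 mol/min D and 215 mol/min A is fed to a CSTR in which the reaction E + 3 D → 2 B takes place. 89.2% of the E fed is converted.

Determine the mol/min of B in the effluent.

E reacted = 0.892 × 836 = 745.7 mol/min; ν_E = −1, so ξ = 745.7/1 = 745.7 mol/min.
Outlet amounts (n = n₀ + ν ξ):
  E: 836 − 1(745.7) = 90.29
  D: 6330 − 3(745.7) = 4093
  B: 0 + 2(745.7) = 1491
  A: 215 (inert)

1490 mol/min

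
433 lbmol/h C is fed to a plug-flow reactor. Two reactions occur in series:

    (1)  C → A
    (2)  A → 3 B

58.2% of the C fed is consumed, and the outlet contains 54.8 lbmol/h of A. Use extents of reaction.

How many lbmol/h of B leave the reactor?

Conversion of C: C consumed = 1ξ₁ = 0.582 × 433 → ξ₁ = 252 lbmol/h.
A balance: n_A = 0 + 1ξ₁ − 1ξ₂ = 54.8 → ξ₂ = (1·252 − 54.8)/1 = 197.2 lbmol/h.
Outlet amounts (n = n₀ + Σ ν·ξ):
  C: 433 − 1(252) = 181
  A: 0 + 1(252) − 1(197.2) = 54.8
  B: 0 + 3(197.2) = 591.6

592 lbmol/h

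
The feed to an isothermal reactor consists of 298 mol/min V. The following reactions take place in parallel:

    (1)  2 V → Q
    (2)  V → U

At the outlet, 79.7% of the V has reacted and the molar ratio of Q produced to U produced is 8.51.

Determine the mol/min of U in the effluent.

Conversion of V: V consumed = 0.797 × 298 = 237.5 mol/min = 2ξ₁ + 1ξ₂.
Selectivity: 1ξ₁ / (1ξ₂) = 8.51 → ξ₁ = 8.51 ξ₂.
Substitute: (2·8.51 + 1) ξ₂ = 237.5 → ξ₂ = 13.18 mol/min, ξ₁ = 112.2 mol/min.
Outlet amounts (n = n₀ + Σ ν·ξ):
  V: 298 − 2(112.2) − 1(13.18) = 60.49
  Q: 0 + 1(112.2) = 112.2
  U: 0 + 1(13.18) = 13.18

13.2 mol/min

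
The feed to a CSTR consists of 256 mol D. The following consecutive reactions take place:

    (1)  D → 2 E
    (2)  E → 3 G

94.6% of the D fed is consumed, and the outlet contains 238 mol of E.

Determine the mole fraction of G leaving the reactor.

0.746

Conversion of D: D consumed = 1ξ₁ = 0.946 × 256 → ξ₁ = 242.2 mol.
E balance: n_E = 0 + 2ξ₁ − 1ξ₂ = 238 → ξ₂ = (2·242.2 − 238)/1 = 246.4 mol.
Outlet amounts (n = n₀ + Σ ν·ξ):
  D: 256 − 1(242.2) = 13.82
  E: 0 + 2(242.2) − 1(246.4) = 238
  G: 0 + 3(246.4) = 739.1
Total out = 990.9 mol; y_G = 739.1 / 990.9 = 0.7459.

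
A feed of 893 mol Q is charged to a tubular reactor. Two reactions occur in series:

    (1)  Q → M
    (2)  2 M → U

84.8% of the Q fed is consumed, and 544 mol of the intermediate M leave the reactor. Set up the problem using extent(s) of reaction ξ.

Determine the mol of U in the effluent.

Conversion of Q: Q consumed = 1ξ₁ = 0.848 × 893 → ξ₁ = 757.3 mol.
M balance: n_M = 0 + 1ξ₁ − 2ξ₂ = 544 → ξ₂ = (1·757.3 − 544)/2 = 106.6 mol.
Outlet amounts (n = n₀ + Σ ν·ξ):
  Q: 893 − 1(757.3) = 135.7
  M: 0 + 1(757.3) − 2(106.6) = 544
  U: 0 + 1(106.6) = 106.6

107 mol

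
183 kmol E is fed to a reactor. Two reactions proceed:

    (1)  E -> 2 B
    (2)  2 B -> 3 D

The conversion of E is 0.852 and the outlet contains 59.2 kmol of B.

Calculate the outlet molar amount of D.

379 kmol

Conversion of E: E consumed = 1ξ₁ = 0.852 × 183 → ξ₁ = 155.9 kmol.
B balance: n_B = 0 + 2ξ₁ − 2ξ₂ = 59.2 → ξ₂ = (2·155.9 − 59.2)/2 = 126.3 kmol.
Outlet amounts (n = n₀ + Σ ν·ξ):
  E: 183 − 1(155.9) = 27.08
  B: 0 + 2(155.9) − 2(126.3) = 59.2
  D: 0 + 3(126.3) = 378.9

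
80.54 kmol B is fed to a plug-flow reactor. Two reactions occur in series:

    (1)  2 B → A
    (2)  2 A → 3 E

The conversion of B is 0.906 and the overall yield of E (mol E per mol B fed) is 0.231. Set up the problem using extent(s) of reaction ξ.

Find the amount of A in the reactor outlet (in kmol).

24.1 kmol

Conversion of B: B consumed = 2ξ₁ = 0.906 × 80.54 → ξ₁ = 36.48 kmol.
Yield of E: 3ξ₂ / 80.54 = 0.231 → ξ₂ = 6.202 kmol.
Outlet amounts (n = n₀ + Σ ν·ξ):
  B: 80.54 − 2(36.48) = 7.571
  A: 0 + 1(36.48) − 2(6.202) = 24.08
  E: 0 + 3(6.202) = 18.6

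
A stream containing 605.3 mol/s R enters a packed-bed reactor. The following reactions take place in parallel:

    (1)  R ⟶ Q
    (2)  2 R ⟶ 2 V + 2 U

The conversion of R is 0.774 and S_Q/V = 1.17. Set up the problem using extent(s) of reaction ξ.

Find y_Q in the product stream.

0.308

Conversion of R: R consumed = 0.774 × 605.3 = 468.5 mol/s = 1ξ₁ + 2ξ₂.
Selectivity: 1ξ₁ / (2ξ₂) = 1.17 → ξ₁ = 2.34 ξ₂.
Substitute: (1·2.34 + 2) ξ₂ = 468.5 → ξ₂ = 107.9 mol/s, ξ₁ = 252.6 mol/s.
Outlet amounts (n = n₀ + Σ ν·ξ):
  R: 605.3 − 1(252.6) − 2(107.9) = 136.8
  Q: 0 + 1(252.6) = 252.6
  V: 0 + 2(107.9) = 215.9
  U: 0 + 2(107.9) = 215.9
Total out = 821.2 mol/s; y_Q = 252.6 / 821.2 = 0.3076.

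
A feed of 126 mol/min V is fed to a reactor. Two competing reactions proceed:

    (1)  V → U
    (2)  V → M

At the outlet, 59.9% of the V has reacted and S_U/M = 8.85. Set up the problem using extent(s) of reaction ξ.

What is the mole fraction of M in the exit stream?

0.0608

Conversion of V: V consumed = 0.599 × 126 = 75.47 mol/min = 1ξ₁ + 1ξ₂.
Selectivity: 1ξ₁ / (1ξ₂) = 8.85 → ξ₁ = 8.85 ξ₂.
Substitute: (1·8.85 + 1) ξ₂ = 75.47 → ξ₂ = 7.662 mol/min, ξ₁ = 67.81 mol/min.
Outlet amounts (n = n₀ + Σ ν·ξ):
  V: 126 − 1(67.81) − 1(7.662) = 50.53
  U: 0 + 1(67.81) = 67.81
  M: 0 + 1(7.662) = 7.662
Total out = 126 mol/min; y_M = 7.662 / 126 = 0.06081.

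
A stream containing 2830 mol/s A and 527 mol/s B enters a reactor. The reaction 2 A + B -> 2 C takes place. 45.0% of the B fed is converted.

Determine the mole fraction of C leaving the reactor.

B reacted = 0.45 × 527 = 237.2 mol/s; ν_B = −1, so ξ = 237.2/1 = 237.2 mol/s.
Outlet amounts (n = n₀ + ν ξ):
  A: 2830 − 2(237.2) = 2356
  B: 527 − 1(237.2) = 289.9
  C: 0 + 2(237.2) = 474.3
Total out = 3120 mol/s; y_C = 474.3 / 3120 = 0.152.

0.152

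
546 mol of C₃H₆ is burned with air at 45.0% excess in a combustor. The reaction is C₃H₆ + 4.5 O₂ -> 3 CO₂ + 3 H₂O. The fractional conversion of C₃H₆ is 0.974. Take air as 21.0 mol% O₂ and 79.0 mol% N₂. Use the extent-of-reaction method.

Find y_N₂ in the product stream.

0.754

Stoichiometric O₂ = 4.5 × 546 = 2457 mol; O₂ fed = 2457 × 1.450 = 3563 mol.
N₂ fed = 3563 × 79/21 = 13400 mol.
Fuel reacted = 0.974 × 546 → ξ = 531.8 mol.
Outlet (n = n₀ + ν ξ):
  C₃H₆: 546 − 1(531.8) = 14.2
  O₂: 3563 − 4.5(531.8) = 1170
  N₂: 13400 (inert)
  CO₂: 0 + 3(531.8) = 1595
  H₂O: 0 + 3(531.8) = 1595
Total out = 17780 mol; y_N₂ = 13400 / 17780 = 0.7539.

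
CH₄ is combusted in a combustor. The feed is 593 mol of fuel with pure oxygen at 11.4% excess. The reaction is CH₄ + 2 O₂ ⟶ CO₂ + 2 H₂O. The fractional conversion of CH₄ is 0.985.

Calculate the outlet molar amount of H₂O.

Stoichiometric O₂ = 2 × 593 = 1186 mol; O₂ fed = 1186 × 1.114 = 1321 mol.
Fuel reacted = 0.985 × 593 → ξ = 584.1 mol.
Outlet (n = n₀ + ν ξ):
  CH₄: 593 − 1(584.1) = 8.895
  O₂: 1321 − 2(584.1) = 153
  CO₂: 0 + 1(584.1) = 584.1
  H₂O: 0 + 2(584.1) = 1168

1170 mol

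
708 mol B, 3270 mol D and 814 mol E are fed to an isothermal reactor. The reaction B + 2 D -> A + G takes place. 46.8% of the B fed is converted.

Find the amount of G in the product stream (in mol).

331 mol

B reacted = 0.468 × 708 = 331.3 mol; ν_B = −1, so ξ = 331.3/1 = 331.3 mol.
Outlet amounts (n = n₀ + ν ξ):
  B: 708 − 1(331.3) = 376.7
  D: 3270 − 2(331.3) = 2607
  A: 0 + 1(331.3) = 331.3
  G: 0 + 1(331.3) = 331.3
  E: 814 (inert)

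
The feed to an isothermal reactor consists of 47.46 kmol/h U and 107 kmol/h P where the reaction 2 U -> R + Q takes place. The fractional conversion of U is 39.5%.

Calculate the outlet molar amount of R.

9.37 kmol/h

U reacted = 0.395 × 47.46 = 18.75 kmol/h; ν_U = −2, so ξ = 18.75/2 = 9.373 kmol/h.
Outlet amounts (n = n₀ + ν ξ):
  U: 47.46 − 2(9.373) = 28.71
  R: 0 + 1(9.373) = 9.373
  Q: 0 + 1(9.373) = 9.373
  P: 107 (inert)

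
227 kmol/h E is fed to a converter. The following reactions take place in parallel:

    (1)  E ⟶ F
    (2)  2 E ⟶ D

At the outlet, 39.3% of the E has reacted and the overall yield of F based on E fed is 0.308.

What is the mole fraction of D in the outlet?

Yield of F: 1ξ₁ / 227 = 0.308 → ξ₁ = 69.92 kmol/h.
Conversion of E: 1ξ₁ + 2ξ₂ = 0.393 × 227 = 89.21 → ξ₂ = 9.648 kmol/h.
Outlet amounts (n = n₀ + Σ ν·ξ):
  E: 227 − 1(69.92) − 2(9.648) = 137.8
  F: 0 + 1(69.92) = 69.92
  D: 0 + 1(9.648) = 9.648
Total out = 217.4 kmol/h; y_D = 9.648 / 217.4 = 0.04439.

0.0444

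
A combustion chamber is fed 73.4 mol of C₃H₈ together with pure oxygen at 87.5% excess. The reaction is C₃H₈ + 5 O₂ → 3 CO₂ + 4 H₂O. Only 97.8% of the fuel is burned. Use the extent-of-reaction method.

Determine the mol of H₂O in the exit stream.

Stoichiometric O₂ = 5 × 73.4 = 367 mol; O₂ fed = 367 × 1.875 = 688.1 mol.
Fuel reacted = 0.978 × 73.4 → ξ = 71.79 mol.
Outlet (n = n₀ + ν ξ):
  C₃H₈: 73.4 − 1(71.79) = 1.615
  O₂: 688.1 − 5(71.79) = 329.2
  CO₂: 0 + 3(71.79) = 215.4
  H₂O: 0 + 4(71.79) = 287.1

287 mol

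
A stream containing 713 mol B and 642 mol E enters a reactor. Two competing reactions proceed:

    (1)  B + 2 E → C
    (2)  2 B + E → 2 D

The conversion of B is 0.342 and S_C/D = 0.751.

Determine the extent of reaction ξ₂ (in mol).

ξ₂ = 69.6 mol

Conversion of B: B consumed = 0.342 × 713 = 243.8 mol = 1ξ₁ + 2ξ₂.
Selectivity: 1ξ₁ / (2ξ₂) = 0.751 → ξ₁ = 1.502 ξ₂.
Substitute: (1·1.502 + 2) ξ₂ = 243.8 → ξ₂ = 69.63 mol, ξ₁ = 104.6 mol.
Outlet amounts (n = n₀ + Σ ν·ξ):
  B: 713 − 1(104.6) − 2(69.63) = 469.2
  E: 642 − 2(104.6) − 1(69.63) = 363.2
  C: 0 + 1(104.6) = 104.6
  D: 0 + 2(69.63) = 139.3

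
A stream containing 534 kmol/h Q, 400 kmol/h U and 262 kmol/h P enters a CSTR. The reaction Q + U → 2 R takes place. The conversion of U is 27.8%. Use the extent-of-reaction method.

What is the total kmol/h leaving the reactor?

U reacted = 0.278 × 400 = 111.2 kmol/h; ν_U = −1, so ξ = 111.2/1 = 111.2 kmol/h.
Outlet amounts (n = n₀ + ν ξ):
  Q: 534 − 1(111.2) = 422.8
  U: 400 − 1(111.2) = 288.8
  R: 0 + 2(111.2) = 222.4
  P: 262 (inert)
Total out = 422.8 + 288.8 + 222.4 + 262 = 1196 kmol/h.

1200 kmol/h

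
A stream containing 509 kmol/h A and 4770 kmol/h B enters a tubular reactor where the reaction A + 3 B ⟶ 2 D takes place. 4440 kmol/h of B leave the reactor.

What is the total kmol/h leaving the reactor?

For B: n = n₀ − 3ξ → 4440 = 4770 − 3ξ, giving ξ = 110 kmol/h.
Outlet amounts (n = n₀ + ν ξ):
  A: 509 − 1(110) = 399
  B: 4770 − 3(110) = 4440
  D: 0 + 2(110) = 220
Total out = 399 + 4440 + 220 = 5059 kmol/h.

5060 kmol/h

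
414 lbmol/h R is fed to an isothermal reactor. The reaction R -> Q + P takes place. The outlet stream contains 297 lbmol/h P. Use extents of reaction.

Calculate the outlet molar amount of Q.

297 lbmol/h

For P: n = n₀ + 1ξ → 297 = 0 + 1ξ, giving ξ = 297 lbmol/h.
Outlet amounts (n = n₀ + ν ξ):
  R: 414 − 1(297) = 117
  Q: 0 + 1(297) = 297
  P: 0 + 1(297) = 297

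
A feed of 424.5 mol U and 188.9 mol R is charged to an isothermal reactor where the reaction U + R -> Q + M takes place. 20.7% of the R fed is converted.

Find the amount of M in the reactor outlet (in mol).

R reacted = 0.207 × 188.9 = 39.1 mol; ν_R = −1, so ξ = 39.1/1 = 39.1 mol.
Outlet amounts (n = n₀ + ν ξ):
  U: 424.5 − 1(39.1) = 385.4
  R: 188.9 − 1(39.1) = 149.8
  Q: 0 + 1(39.1) = 39.1
  M: 0 + 1(39.1) = 39.1

39.1 mol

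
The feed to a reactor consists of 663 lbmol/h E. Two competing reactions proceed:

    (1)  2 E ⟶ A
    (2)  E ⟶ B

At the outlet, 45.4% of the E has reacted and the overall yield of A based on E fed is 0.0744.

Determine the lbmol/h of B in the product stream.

Yield of A: 1ξ₁ / 663 = 0.0744 → ξ₁ = 49.33 lbmol/h.
Conversion of E: 2ξ₁ + 1ξ₂ = 0.454 × 663 = 301 → ξ₂ = 202.3 lbmol/h.
Outlet amounts (n = n₀ + Σ ν·ξ):
  E: 663 − 2(49.33) − 1(202.3) = 362
  A: 0 + 1(49.33) = 49.33
  B: 0 + 1(202.3) = 202.3

202 lbmol/h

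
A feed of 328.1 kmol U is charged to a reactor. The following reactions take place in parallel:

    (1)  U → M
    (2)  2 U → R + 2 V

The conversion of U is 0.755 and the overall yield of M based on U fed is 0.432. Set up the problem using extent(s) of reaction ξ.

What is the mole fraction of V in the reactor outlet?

Yield of M: 1ξ₁ / 328.1 = 0.432 → ξ₁ = 141.7 kmol.
Conversion of U: 1ξ₁ + 2ξ₂ = 0.755 × 328.1 = 247.7 → ξ₂ = 52.99 kmol.
Outlet amounts (n = n₀ + Σ ν·ξ):
  U: 328.1 − 1(141.7) − 2(52.99) = 80.38
  M: 0 + 1(141.7) = 141.7
  R: 0 + 1(52.99) = 52.99
  V: 0 + 2(52.99) = 106
Total out = 381.1 kmol; y_V = 106 / 381.1 = 0.2781.

0.278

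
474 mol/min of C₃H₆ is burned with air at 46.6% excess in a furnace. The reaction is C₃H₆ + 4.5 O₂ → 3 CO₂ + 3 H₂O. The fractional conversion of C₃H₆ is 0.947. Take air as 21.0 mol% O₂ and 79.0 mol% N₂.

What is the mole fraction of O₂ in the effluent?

Stoichiometric O₂ = 4.5 × 474 = 2133 mol/min; O₂ fed = 2133 × 1.466 = 3127 mol/min.
N₂ fed = 3127 × 79/21 = 11760 mol/min.
Fuel reacted = 0.947 × 474 → ξ = 448.9 mol/min.
Outlet (n = n₀ + ν ξ):
  C₃H₆: 474 − 1(448.9) = 25.12
  O₂: 3127 − 4.5(448.9) = 1107
  N₂: 11760 (inert)
  CO₂: 0 + 3(448.9) = 1347
  H₂O: 0 + 3(448.9) = 1347
Total out = 15590 mol/min; y_O₂ = 1107 / 15590 = 0.07101.

0.071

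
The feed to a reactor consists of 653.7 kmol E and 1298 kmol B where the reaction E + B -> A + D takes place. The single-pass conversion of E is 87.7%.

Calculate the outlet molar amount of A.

573 kmol

E reacted = 0.877 × 653.7 = 573.3 kmol; ν_E = −1, so ξ = 573.3/1 = 573.3 kmol.
Outlet amounts (n = n₀ + ν ξ):
  E: 653.7 − 1(573.3) = 80.41
  B: 1298 − 1(573.3) = 724.7
  A: 0 + 1(573.3) = 573.3
  D: 0 + 1(573.3) = 573.3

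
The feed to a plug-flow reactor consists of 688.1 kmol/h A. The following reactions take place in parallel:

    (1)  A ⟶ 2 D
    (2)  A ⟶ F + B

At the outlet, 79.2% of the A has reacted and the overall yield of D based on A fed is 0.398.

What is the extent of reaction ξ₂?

Yield of D: 2ξ₁ / 688.1 = 0.398 → ξ₁ = 136.9 kmol/h.
Conversion of A: 1ξ₁ + 1ξ₂ = 0.792 × 688.1 = 545 → ξ₂ = 408 kmol/h.
Outlet amounts (n = n₀ + Σ ν·ξ):
  A: 688.1 − 1(136.9) − 1(408) = 143.1
  D: 0 + 2(136.9) = 273.9
  F: 0 + 1(408) = 408
  B: 0 + 1(408) = 408

ξ₂ = 408 kmol/h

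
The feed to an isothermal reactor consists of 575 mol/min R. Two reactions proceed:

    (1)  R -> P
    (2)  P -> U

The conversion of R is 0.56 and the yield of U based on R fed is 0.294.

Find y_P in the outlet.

Conversion of R: R consumed = 1ξ₁ = 0.56 × 575 → ξ₁ = 322 mol/min.
Yield of U: 1ξ₂ / 575 = 0.294 → ξ₂ = 169 mol/min.
Outlet amounts (n = n₀ + Σ ν·ξ):
  R: 575 − 1(322) = 253
  P: 0 + 1(322) − 1(169) = 153
  U: 0 + 1(169) = 169
Total out = 575 mol/min; y_P = 153 / 575 = 0.266.

0.266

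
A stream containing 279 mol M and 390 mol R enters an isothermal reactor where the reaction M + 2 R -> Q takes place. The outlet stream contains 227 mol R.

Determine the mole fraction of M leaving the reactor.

0.39

For R: n = n₀ − 2ξ → 227 = 390 − 2ξ, giving ξ = 81.5 mol.
Outlet amounts (n = n₀ + ν ξ):
  M: 279 − 1(81.5) = 197.5
  R: 390 − 2(81.5) = 227
  Q: 0 + 1(81.5) = 81.5
Total out = 506 mol; y_M = 197.5 / 506 = 0.3903.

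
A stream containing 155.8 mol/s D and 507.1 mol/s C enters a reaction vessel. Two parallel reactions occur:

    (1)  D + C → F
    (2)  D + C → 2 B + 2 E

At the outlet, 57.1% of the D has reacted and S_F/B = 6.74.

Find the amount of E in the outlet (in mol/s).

12.3 mol/s

Conversion of D: D consumed = 0.571 × 155.8 = 88.96 mol/s = 1ξ₁ + 1ξ₂.
Selectivity: 1ξ₁ / (2ξ₂) = 6.74 → ξ₁ = 13.48 ξ₂.
Substitute: (1·13.48 + 1) ξ₂ = 88.96 → ξ₂ = 6.144 mol/s, ξ₁ = 82.82 mol/s.
Outlet amounts (n = n₀ + Σ ν·ξ):
  D: 155.8 − 1(82.82) − 1(6.144) = 66.84
  C: 507.1 − 1(82.82) − 1(6.144) = 418.1
  F: 0 + 1(82.82) = 82.82
  B: 0 + 2(6.144) = 12.29
  E: 0 + 2(6.144) = 12.29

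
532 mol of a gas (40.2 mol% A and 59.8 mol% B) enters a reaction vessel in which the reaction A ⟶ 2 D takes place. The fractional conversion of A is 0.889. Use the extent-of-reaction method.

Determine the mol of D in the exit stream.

A reacted = 0.889 × 213.9 = 190.1 mol; ν_A = −1, so ξ = 190.1/1 = 190.1 mol.
Outlet amounts (n = n₀ + ν ξ):
  A: 213.9 − 1(190.1) = 23.74
  D: 0 + 2(190.1) = 380.3
  B: 318.1 (inert)

380 mol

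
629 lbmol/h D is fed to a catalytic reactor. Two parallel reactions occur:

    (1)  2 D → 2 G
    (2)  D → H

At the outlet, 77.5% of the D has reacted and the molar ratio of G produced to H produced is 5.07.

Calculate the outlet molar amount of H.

Conversion of D: D consumed = 0.775 × 629 = 487.5 lbmol/h = 2ξ₁ + 1ξ₂.
Selectivity: 2ξ₁ / (1ξ₂) = 5.07 → ξ₁ = 2.535 ξ₂.
Substitute: (2·2.535 + 1) ξ₂ = 487.5 → ξ₂ = 80.31 lbmol/h, ξ₁ = 203.6 lbmol/h.
Outlet amounts (n = n₀ + Σ ν·ξ):
  D: 629 − 2(203.6) − 1(80.31) = 141.5
  G: 0 + 2(203.6) = 407.2
  H: 0 + 1(80.31) = 80.31

80.3 lbmol/h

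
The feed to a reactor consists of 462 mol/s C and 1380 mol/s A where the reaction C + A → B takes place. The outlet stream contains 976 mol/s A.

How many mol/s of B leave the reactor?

404 mol/s

For A: n = n₀ − 1ξ → 976 = 1380 − 1ξ, giving ξ = 404 mol/s.
Outlet amounts (n = n₀ + ν ξ):
  C: 462 − 1(404) = 58
  A: 1380 − 1(404) = 976
  B: 0 + 1(404) = 404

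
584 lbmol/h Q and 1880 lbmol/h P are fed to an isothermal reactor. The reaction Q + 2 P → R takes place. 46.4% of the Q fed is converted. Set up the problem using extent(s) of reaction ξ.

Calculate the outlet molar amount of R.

Q reacted = 0.464 × 584 = 271 lbmol/h; ν_Q = −1, so ξ = 271/1 = 271 lbmol/h.
Outlet amounts (n = n₀ + ν ξ):
  Q: 584 − 1(271) = 313
  P: 1880 − 2(271) = 1338
  R: 0 + 1(271) = 271

271 lbmol/h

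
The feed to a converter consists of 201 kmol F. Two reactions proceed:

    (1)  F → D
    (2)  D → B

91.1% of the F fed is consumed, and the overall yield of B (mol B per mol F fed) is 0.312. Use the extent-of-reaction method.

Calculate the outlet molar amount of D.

120 kmol

Conversion of F: F consumed = 1ξ₁ = 0.911 × 201 → ξ₁ = 183.1 kmol.
Yield of B: 1ξ₂ / 201 = 0.312 → ξ₂ = 62.71 kmol.
Outlet amounts (n = n₀ + Σ ν·ξ):
  F: 201 − 1(183.1) = 17.89
  D: 0 + 1(183.1) − 1(62.71) = 120.4
  B: 0 + 1(62.71) = 62.71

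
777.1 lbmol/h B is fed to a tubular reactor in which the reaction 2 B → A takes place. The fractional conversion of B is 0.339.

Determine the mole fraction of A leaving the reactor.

B reacted = 0.339 × 777.1 = 263.4 lbmol/h; ν_B = −2, so ξ = 263.4/2 = 131.7 lbmol/h.
Outlet amounts (n = n₀ + ν ξ):
  B: 777.1 − 2(131.7) = 513.7
  A: 0 + 1(131.7) = 131.7
Total out = 645.4 lbmol/h; y_A = 131.7 / 645.4 = 0.2041.

0.204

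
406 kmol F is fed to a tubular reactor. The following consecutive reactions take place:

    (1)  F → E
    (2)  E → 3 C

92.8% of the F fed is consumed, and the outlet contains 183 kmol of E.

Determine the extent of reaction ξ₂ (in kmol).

Conversion of F: F consumed = 1ξ₁ = 0.928 × 406 → ξ₁ = 376.8 kmol.
E balance: n_E = 0 + 1ξ₁ − 1ξ₂ = 183 → ξ₂ = (1·376.8 − 183)/1 = 193.8 kmol.
Outlet amounts (n = n₀ + Σ ν·ξ):
  F: 406 − 1(376.8) = 29.23
  E: 0 + 1(376.8) − 1(193.8) = 183
  C: 0 + 3(193.8) = 581.3

ξ₂ = 194 kmol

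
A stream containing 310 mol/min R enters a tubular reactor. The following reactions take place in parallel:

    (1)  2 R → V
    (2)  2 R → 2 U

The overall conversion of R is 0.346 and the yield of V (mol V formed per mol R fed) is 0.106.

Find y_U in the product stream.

0.15

Yield of V: 1ξ₁ / 310 = 0.106 → ξ₁ = 32.86 mol/min.
Conversion of R: 2ξ₁ + 2ξ₂ = 0.346 × 310 = 107.3 → ξ₂ = 20.77 mol/min.
Outlet amounts (n = n₀ + Σ ν·ξ):
  R: 310 − 2(32.86) − 2(20.77) = 202.7
  V: 0 + 1(32.86) = 32.86
  U: 0 + 2(20.77) = 41.54
Total out = 277.1 mol/min; y_U = 41.54 / 277.1 = 0.1499.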